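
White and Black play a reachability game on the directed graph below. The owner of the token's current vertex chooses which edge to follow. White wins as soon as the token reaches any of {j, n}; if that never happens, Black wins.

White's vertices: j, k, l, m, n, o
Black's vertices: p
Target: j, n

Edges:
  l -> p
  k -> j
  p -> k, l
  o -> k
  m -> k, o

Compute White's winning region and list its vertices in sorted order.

A0 = {j, n}
A1: add {k} — k (White) has k→j.
A2: add {m, o} — m (White) has m→k; o (White) has o→k.
A3 = A2; e.g. l (White) has no edge into A2. Fixed point.
White's winning region = {j, k, m, n, o}.

j, k, m, n, o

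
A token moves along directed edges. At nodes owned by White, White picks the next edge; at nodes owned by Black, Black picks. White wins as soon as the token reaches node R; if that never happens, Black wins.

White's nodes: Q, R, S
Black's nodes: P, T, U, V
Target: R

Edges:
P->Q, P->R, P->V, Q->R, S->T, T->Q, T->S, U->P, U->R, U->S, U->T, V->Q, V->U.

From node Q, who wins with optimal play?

A0 = {R}
A1: add {Q} — Q (White) has Q→R.
A2 = A1; e.g. P (Black) can still go to V. Fixed point.
Q ∈ A1, so White can force the target.

White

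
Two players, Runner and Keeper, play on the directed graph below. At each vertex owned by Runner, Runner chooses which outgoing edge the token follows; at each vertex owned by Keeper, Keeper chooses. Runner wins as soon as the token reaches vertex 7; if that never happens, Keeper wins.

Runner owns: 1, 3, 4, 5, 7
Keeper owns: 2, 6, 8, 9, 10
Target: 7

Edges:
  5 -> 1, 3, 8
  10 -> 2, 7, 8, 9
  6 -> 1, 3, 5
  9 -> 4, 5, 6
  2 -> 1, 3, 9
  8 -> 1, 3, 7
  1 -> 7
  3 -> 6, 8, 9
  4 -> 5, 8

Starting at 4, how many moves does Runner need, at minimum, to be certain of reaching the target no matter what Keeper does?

A0 = {7}
A1: add {1} — 1 (Runner) has 1→7.
A2: add {5} — 5 (Runner) has 5→1.
A3: add {4} — 4 (Runner) has 4→5.
A4 = A3; e.g. 2 (Keeper) can still go to 3. Fixed point.
4 enters the attractor at level 3, so Runner can force the target in 3 moves from there.

3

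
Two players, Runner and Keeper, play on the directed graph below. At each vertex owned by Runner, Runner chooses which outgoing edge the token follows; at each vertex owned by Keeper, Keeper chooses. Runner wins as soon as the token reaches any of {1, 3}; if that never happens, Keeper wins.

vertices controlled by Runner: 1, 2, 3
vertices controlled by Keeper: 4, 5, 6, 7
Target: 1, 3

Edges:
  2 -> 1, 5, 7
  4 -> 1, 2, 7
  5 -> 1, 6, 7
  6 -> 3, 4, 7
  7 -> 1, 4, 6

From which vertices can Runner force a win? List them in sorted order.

A0 = {1, 3}
A1: add {2} — 2 (Runner) has 2→1.
A2 = A1; e.g. 4 (Keeper) can still go to 7. Fixed point.
Runner's winning region = {1, 2, 3}.

1, 2, 3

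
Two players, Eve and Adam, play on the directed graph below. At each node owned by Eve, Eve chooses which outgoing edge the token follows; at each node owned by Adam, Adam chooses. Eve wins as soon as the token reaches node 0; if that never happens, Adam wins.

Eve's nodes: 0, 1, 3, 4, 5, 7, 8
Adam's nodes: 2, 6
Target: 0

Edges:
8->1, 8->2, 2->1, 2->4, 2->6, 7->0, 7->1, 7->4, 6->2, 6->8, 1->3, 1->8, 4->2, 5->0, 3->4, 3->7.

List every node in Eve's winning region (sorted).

A0 = {0}
A1: add {5, 7} — 5 (Eve) has 5→0; 7 (Eve) has 7→0.
A2: add {3} — 3 (Eve) has 3→7.
A3: add {1} — 1 (Eve) has 1→3.
A4: add {8} — 8 (Eve) has 8→1.
A5 = A4; e.g. 2 (Adam) can still go to 4. Fixed point.
Eve's winning region = {0, 1, 3, 5, 7, 8}.

0, 1, 3, 5, 7, 8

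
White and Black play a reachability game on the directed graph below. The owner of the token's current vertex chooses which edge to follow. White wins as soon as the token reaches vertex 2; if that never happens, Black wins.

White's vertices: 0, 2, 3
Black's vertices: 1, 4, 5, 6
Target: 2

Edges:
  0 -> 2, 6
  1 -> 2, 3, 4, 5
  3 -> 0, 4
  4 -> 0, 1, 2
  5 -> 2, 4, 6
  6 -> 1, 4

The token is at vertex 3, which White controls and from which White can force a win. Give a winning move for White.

A0 = {2}
A1: add {0} — 0 (White) has 0→2.
A2: add {3} — 3 (White) has 3→0.
A3 = A2; e.g. 1 (Black) can still go to 4. Fixed point.
From 3, successor 0 is in the attractor (rank 1); the other successor 4 is not.

0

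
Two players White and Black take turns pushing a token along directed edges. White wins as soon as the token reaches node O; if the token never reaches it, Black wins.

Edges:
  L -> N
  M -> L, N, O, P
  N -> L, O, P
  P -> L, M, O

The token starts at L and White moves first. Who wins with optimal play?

Track states (vertex, player-to-move).
A0 = {(O,White), (O,Black)}
A1: add {(M,White), (N,White), (P,White)}.
A2: add {(L,Black)}.
A3 = A2; e.g. (L,White) stays out. (L,White) never enters ⇒ Black avoids the target.

Black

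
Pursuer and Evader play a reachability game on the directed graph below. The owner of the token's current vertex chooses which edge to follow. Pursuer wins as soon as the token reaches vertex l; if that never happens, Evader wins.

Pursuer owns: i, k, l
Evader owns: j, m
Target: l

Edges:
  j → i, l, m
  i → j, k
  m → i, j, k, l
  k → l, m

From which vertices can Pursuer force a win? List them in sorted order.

A0 = {l}
A1: add {k} — k (Pursuer) has k→l.
A2: add {i} — i (Pursuer) has i→k.
A3 = A2; e.g. j (Evader) can still go to m. Fixed point.
Pursuer's winning region = {i, k, l}.

i, k, l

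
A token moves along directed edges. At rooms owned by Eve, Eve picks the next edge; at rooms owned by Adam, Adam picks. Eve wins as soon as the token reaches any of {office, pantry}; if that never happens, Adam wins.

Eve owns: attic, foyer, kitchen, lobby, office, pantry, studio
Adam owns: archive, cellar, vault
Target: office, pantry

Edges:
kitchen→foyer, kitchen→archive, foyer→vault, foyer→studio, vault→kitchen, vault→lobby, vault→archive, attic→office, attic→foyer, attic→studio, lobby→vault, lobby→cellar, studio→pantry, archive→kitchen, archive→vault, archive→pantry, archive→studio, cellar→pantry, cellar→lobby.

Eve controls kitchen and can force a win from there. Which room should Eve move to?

foyer

A0 = {office, pantry}
A1: add {attic, studio} — attic (Eve) has attic→office; studio (Eve) has studio→pantry.
A2: add {foyer} — foyer (Eve) has foyer→studio.
A3: add {kitchen} — kitchen (Eve) has kitchen→foyer.
A4 = A3; e.g. vault (Adam) can still go to lobby. Fixed point.
From kitchen, successor foyer is in the attractor (rank 2); the other successor archive is not.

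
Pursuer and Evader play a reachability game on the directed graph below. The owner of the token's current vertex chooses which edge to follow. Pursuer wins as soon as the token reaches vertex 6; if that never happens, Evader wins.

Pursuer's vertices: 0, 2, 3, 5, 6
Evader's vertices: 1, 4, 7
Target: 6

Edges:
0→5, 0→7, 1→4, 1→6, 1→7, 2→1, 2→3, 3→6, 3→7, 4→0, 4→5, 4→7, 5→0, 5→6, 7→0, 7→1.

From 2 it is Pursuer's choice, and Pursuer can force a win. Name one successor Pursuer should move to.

3

A0 = {6}
A1: add {3, 5} — 3 (Pursuer) has 3→6; 5 (Pursuer) has 5→6.
A2: add {0, 2} — 0 (Pursuer) has 0→5; 2 (Pursuer) has 2→3.
A3 = A2; e.g. 1 (Evader) can still go to 4. Fixed point.
From 2, successor 3 is in the attractor (rank 1); the other successor 1 is not.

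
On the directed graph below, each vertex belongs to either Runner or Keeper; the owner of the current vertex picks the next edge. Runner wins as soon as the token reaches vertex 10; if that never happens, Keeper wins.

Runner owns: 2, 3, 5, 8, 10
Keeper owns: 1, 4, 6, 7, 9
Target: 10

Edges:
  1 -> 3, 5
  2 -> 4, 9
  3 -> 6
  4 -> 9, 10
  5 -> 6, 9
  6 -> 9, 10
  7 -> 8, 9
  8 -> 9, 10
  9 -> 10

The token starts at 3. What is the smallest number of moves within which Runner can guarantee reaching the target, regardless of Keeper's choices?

3

A0 = {10}
A1: add {8, 9} — 8 (Runner) has 8→10; 9 (Keeper): all of {10} already in.
A2: add {2, 4, 5, 6, 7} — 2 (Runner) has 2→9; 4 (Keeper): all of {9, 10} already in; 5 (Runner) has 5→9; 6 (Keeper): all of {9, 10} already in; 7 (Keeper): all of {8, 9} already in.
A3: add {3} — 3 (Runner) has 3→6.
3 enters the attractor at level 3, so Runner can force the target in 3 moves from there.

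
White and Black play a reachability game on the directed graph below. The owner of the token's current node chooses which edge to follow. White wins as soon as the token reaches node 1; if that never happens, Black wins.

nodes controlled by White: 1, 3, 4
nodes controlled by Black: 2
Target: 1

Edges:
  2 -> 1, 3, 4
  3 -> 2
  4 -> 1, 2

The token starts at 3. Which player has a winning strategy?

Black

A0 = {1}
A1: add {4} — 4 (White) has 4→1.
A2 = A1; e.g. 2 (Black) can still go to 3. Fixed point.
3 never enters the attractor, so Black can avoid the target forever.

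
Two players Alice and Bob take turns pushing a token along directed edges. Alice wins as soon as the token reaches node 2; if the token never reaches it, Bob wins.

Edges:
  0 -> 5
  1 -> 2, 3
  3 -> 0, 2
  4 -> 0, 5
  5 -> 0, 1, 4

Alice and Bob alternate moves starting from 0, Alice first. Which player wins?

Bob

Track states (vertex, player-to-move).
A0 = {(2,Alice), (2,Bob)}
A1: add {(1,Alice), (3,Alice)}.
A2: add {(1,Bob)}.
A3: add {(5,Alice)}.
A4: add {(0,Bob)}.
A5: add {(4,Alice)}.
A6 = A5; e.g. (0,Alice) stays out. (0,Alice) never enters ⇒ Bob avoids the target.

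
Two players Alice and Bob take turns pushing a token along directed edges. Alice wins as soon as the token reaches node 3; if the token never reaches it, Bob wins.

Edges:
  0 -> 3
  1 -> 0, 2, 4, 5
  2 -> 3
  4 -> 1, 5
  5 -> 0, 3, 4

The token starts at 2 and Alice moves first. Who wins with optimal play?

Alice

Track states (vertex, player-to-move).
A0 = {(3,Alice), (3,Bob)}
A1: add {(0,Alice), (0,Bob), (2,Alice), (2,Bob), (5,Alice)}.
(2,Alice) ∈ A1 ⇒ Alice forces the target.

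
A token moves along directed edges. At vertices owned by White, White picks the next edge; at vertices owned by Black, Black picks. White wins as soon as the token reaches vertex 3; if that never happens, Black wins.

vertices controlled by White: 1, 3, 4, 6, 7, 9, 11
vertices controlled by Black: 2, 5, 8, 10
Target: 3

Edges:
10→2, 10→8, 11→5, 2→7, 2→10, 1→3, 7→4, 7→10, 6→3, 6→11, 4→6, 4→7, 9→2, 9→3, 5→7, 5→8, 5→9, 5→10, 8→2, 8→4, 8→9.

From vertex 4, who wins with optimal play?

White

A0 = {3}
A1: add {1, 6, 9} — 1 (White) has 1→3; 6 (White) has 6→3; 9 (White) has 9→3.
A2: add {4} — 4 (White) has 4→6.
4 ∈ A2, so White can force the target.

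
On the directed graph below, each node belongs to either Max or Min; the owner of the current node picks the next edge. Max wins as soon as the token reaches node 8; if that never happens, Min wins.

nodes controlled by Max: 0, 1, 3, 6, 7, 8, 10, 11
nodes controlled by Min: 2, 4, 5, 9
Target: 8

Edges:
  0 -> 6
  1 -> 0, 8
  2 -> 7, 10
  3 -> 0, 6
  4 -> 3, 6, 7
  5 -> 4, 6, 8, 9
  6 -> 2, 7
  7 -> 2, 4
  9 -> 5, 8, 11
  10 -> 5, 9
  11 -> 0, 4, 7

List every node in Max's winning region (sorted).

1, 8

A0 = {8}
A1: add {1} — 1 (Max) has 1→8.
A2 = A1; e.g. 0 (Max) has no edge into A1. Fixed point.
Max's winning region = {1, 8}.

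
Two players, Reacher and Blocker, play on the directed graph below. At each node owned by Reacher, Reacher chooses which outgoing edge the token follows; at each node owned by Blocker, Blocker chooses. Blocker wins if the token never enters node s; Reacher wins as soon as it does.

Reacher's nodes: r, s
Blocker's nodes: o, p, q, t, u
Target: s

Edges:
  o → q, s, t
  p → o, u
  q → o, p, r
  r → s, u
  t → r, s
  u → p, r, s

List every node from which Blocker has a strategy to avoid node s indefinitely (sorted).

A0 = {s}
A1: add {r} — r (Reacher) has r→s.
A2: add {t} — t (Blocker): all of {r, s} already in.
A3 = A2; e.g. o (Blocker) can still go to q. Fixed point.
Reacher's attractor = {r, s, t}; Blocker avoids the target exactly from the complement.

o, p, q, u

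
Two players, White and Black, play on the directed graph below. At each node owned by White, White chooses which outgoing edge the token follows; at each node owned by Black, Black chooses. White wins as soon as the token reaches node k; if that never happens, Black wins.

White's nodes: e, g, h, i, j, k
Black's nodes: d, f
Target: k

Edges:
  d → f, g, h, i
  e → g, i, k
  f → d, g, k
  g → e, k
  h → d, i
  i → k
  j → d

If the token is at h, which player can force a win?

A0 = {k}
A1: add {e, g, i} — e (White) has e→k; g (White) has g→k; i (White) has i→k.
A2: add {h} — h (White) has h→i.
A3 = A2; e.g. d (Black) can still go to f. Fixed point.
h ∈ A2, so White can force the target.

White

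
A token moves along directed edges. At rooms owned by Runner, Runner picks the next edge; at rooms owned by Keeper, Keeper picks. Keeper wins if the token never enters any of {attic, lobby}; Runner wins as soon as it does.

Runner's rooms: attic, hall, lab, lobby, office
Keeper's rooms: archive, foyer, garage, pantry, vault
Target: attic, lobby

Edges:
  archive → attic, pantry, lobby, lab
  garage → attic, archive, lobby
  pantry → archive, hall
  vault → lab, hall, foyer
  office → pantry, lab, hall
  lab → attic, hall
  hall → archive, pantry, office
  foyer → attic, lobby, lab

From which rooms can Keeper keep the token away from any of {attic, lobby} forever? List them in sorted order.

A0 = {attic, lobby}
A1: add {lab} — lab (Runner) has lab→attic.
A2: add {foyer, office} — office (Runner) has office→lab; foyer (Keeper): all of {attic, lobby, lab} already in.
A3: add {hall} — hall (Runner) has hall→office.
A4: add {vault} — vault (Keeper): all of {lab, hall, foyer} already in.
A5 = A4; e.g. archive (Keeper) can still go to pantry. Fixed point.
Runner's attractor = {attic, foyer, hall, lab, lobby, office, vault}; Keeper avoids the target exactly from the complement.

archive, garage, pantry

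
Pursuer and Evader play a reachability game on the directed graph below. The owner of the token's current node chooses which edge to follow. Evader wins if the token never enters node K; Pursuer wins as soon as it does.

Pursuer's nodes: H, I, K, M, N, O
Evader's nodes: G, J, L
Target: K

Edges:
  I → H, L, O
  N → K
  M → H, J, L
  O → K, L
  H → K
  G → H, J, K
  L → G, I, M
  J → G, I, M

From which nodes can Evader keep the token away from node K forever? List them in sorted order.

G, J, L

A0 = {K}
A1: add {H, N, O} — H (Pursuer) has H→K; N (Pursuer) has N→K; O (Pursuer) has O→K.
A2: add {I, M} — I (Pursuer) has I→H; M (Pursuer) has M→H.
A3 = A2; e.g. G (Evader) can still go to J. Fixed point.
Pursuer's attractor = {H, I, K, M, N, O}; Evader avoids the target exactly from the complement.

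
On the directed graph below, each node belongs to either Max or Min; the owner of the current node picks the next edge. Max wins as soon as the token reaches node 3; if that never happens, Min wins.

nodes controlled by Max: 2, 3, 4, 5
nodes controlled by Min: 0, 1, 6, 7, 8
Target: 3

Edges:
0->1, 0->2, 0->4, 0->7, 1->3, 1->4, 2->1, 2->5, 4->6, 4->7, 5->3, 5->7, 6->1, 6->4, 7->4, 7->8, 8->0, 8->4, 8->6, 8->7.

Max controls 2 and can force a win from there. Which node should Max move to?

A0 = {3}
A1: add {5} — 5 (Max) has 5→3.
A2: add {2} — 2 (Max) has 2→5.
A3 = A2; e.g. 0 (Min) can still go to 1. Fixed point.
From 2, successor 5 is in the attractor (rank 1); the other successor 1 is not.

5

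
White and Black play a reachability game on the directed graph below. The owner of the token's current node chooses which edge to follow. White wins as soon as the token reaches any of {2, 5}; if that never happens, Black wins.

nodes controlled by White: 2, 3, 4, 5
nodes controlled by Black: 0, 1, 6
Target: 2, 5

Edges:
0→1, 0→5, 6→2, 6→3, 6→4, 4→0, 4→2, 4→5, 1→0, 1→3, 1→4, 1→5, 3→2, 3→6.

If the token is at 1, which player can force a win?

A0 = {2, 5}
A1: add {3, 4} — 3 (White) has 3→2; 4 (White) has 4→2.
A2: add {6} — 6 (Black): all of {2, 3, 4} already in.
A3 = A2; e.g. 0 (Black) can still go to 1. Fixed point.
1 never enters the attractor, so Black can avoid the target forever.

Black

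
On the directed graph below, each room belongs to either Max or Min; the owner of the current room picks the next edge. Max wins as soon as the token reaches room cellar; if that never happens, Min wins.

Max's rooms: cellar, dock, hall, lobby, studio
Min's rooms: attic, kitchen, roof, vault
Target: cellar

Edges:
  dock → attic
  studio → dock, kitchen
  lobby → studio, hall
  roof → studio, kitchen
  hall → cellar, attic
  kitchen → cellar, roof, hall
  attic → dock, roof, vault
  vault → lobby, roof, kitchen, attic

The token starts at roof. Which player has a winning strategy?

Min

A0 = {cellar}
A1: add {hall} — hall (Max) has hall→cellar.
A2: add {lobby} — lobby (Max) has lobby→hall.
A3 = A2; e.g. dock (Max) has no edge into A2. Fixed point.
roof never enters the attractor, so Min can avoid the target forever.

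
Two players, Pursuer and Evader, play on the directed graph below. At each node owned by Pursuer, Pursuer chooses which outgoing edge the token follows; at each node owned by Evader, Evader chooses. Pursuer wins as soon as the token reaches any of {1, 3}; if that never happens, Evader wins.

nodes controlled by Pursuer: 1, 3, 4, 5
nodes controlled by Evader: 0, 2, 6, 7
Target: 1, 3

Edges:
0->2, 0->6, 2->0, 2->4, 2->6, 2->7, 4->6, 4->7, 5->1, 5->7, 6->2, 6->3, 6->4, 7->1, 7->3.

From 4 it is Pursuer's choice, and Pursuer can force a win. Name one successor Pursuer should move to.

7

A0 = {1, 3}
A1: add {5, 7} — 5 (Pursuer) has 5→1; 7 (Evader): all of {1, 3} already in.
A2: add {4} — 4 (Pursuer) has 4→7.
A3 = A2; e.g. 0 (Evader) can still go to 2. Fixed point.
From 4, successor 7 is in the attractor (rank 1); the other successor 6 is not.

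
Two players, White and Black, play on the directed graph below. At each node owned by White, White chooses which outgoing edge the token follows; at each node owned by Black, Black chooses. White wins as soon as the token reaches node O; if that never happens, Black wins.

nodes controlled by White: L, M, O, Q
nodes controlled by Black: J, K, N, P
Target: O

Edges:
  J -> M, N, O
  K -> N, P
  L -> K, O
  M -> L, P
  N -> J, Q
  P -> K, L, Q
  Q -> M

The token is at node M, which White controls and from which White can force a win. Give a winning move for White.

L

A0 = {O}
A1: add {L} — L (White) has L→O.
A2: add {M} — M (White) has M→L.
A3: add {Q} — Q (White) has Q→M.
A4 = A3; e.g. J (Black) can still go to N. Fixed point.
From M, successor L is in the attractor (rank 1); the other successor P is not.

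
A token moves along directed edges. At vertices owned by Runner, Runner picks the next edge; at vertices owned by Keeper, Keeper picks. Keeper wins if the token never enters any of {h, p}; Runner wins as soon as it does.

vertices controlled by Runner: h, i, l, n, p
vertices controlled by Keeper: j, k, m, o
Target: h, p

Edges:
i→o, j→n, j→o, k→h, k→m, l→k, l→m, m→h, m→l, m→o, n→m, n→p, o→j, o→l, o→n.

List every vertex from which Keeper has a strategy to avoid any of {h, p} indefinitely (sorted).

i, j, k, l, m, o

A0 = {h, p}
A1: add {n} — n (Runner) has n→p.
A2 = A1; e.g. i (Runner) has no edge into A1. Fixed point.
Runner's attractor = {h, n, p}; Keeper avoids the target exactly from the complement.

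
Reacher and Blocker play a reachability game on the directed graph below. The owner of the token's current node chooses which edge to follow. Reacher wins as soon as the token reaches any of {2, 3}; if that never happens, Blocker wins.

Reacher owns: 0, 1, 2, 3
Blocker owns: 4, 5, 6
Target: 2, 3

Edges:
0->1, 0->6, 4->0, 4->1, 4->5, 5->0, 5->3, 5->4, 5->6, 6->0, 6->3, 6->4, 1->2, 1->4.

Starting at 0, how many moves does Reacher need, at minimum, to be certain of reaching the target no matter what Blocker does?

A0 = {2, 3}
A1: add {1} — 1 (Reacher) has 1→2.
A2: add {0} — 0 (Reacher) has 0→1.
A3 = A2; e.g. 4 (Blocker) can still go to 5. Fixed point.
0 enters the attractor at level 2, so Reacher can force the target in 2 moves from there.

2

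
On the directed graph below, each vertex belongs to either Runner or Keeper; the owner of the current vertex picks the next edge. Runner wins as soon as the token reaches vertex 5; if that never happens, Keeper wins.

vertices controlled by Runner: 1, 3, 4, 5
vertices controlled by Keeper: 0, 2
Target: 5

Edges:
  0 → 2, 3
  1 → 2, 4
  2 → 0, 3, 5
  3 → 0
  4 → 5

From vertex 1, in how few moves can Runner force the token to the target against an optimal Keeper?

2

A0 = {5}
A1: add {4} — 4 (Runner) has 4→5.
A2: add {1} — 1 (Runner) has 1→4.
A3 = A2; e.g. 0 (Keeper) can still go to 2. Fixed point.
1 enters the attractor at level 2, so Runner can force the target in 2 moves from there.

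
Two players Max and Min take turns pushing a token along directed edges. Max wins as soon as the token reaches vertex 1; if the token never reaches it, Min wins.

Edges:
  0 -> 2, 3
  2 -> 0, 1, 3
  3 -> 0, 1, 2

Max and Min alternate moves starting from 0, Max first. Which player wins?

Min

Track states (vertex, player-to-move).
A0 = {(1,Max), (1,Min)}
A1: add {(2,Max), (3,Max)}.
A2: add {(0,Min)}.
A3 = A2; e.g. (0,Max) stays out. (0,Max) never enters ⇒ Min avoids the target.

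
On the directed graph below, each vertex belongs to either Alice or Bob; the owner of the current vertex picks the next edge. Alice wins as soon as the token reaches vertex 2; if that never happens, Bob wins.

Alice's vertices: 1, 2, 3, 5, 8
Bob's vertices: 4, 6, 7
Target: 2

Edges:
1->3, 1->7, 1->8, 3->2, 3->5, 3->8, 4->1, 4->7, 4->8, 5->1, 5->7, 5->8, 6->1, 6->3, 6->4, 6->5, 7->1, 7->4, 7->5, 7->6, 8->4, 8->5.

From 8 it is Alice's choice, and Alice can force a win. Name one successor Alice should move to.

5

A0 = {2}
A1: add {3} — 3 (Alice) has 3→2.
A2: add {1} — 1 (Alice) has 1→3.
A3: add {5} — 5 (Alice) has 5→1.
A4: add {8} — 8 (Alice) has 8→5.
A5 = A4; e.g. 4 (Bob) can still go to 7. Fixed point.
From 8, successor 5 is in the attractor (rank 3); the other successor 4 is not.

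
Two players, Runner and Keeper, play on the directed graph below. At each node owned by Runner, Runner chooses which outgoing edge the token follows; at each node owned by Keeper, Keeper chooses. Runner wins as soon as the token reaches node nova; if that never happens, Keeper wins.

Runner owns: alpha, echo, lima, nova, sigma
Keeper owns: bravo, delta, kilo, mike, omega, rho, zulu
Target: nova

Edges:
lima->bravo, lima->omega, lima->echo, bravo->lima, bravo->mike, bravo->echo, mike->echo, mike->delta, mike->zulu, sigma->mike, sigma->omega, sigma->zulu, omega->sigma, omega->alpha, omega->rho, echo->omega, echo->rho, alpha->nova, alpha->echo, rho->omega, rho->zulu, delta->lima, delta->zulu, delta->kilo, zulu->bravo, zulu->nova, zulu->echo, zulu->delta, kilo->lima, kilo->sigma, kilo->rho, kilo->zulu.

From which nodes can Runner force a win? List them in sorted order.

A0 = {nova}
A1: add {alpha} — alpha (Runner) has alpha→nova.
A2 = A1; e.g. lima (Runner) has no edge into A1. Fixed point.
Runner's winning region = {alpha, nova}.

alpha, nova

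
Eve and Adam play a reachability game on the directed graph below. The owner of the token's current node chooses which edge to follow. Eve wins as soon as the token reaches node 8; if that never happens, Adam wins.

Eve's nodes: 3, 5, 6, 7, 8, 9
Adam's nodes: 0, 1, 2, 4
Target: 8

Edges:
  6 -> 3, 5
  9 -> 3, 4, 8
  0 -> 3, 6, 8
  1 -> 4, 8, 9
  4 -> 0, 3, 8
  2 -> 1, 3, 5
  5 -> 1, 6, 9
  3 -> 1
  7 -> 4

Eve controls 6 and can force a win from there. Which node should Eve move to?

5

A0 = {8}
A1: add {9} — 9 (Eve) has 9→8.
A2: add {5} — 5 (Eve) has 5→9.
A3: add {6} — 6 (Eve) has 6→5.
A4 = A3; e.g. 0 (Adam) can still go to 3. Fixed point.
From 6, successor 5 is in the attractor (rank 2); the other successor 3 is not.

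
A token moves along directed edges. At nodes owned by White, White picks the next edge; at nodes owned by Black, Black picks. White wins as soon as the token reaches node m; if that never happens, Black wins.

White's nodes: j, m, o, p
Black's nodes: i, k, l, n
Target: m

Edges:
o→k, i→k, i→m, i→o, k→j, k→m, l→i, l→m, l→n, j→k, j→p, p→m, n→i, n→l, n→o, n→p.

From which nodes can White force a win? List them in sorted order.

A0 = {m}
A1: add {p} — p (White) has p→m.
A2: add {j} — j (White) has j→p.
A3: add {k} — k (Black): all of {j, m} already in.
A4: add {o} — o (White) has o→k.
A5: add {i} — i (Black): all of {k, m, o} already in.
A6 = A5; e.g. l (Black) can still go to n. Fixed point.
White's winning region = {i, j, k, m, o, p}.

i, j, k, m, o, p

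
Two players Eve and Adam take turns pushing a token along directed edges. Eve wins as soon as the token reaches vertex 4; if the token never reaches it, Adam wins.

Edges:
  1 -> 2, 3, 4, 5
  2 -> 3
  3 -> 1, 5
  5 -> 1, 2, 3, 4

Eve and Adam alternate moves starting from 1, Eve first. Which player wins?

Eve

Track states (vertex, player-to-move).
A0 = {(4,Eve), (4,Adam)}
A1: add {(1,Eve), (5,Eve)}.
(1,Eve) ∈ A1 ⇒ Eve forces the target.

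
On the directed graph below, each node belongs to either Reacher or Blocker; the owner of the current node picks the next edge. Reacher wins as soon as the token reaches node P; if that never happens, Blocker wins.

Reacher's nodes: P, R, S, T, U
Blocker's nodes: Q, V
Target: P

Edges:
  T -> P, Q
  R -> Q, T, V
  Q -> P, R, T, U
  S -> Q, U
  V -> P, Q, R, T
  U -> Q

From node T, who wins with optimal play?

A0 = {P}
A1: add {T} — T (Reacher) has T→P.
T ∈ A1, so Reacher can force the target.

Reacher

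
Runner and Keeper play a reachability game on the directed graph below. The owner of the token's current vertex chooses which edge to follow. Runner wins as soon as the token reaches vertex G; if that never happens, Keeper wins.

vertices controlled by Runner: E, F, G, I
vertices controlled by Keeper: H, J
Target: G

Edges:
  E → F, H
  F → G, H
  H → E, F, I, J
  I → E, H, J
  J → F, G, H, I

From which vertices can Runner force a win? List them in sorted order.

E, F, G, I

A0 = {G}
A1: add {F} — F (Runner) has F→G.
A2: add {E} — E (Runner) has E→F.
A3: add {I} — I (Runner) has I→E.
A4 = A3; e.g. H (Keeper) can still go to J. Fixed point.
Runner's winning region = {E, F, G, I}.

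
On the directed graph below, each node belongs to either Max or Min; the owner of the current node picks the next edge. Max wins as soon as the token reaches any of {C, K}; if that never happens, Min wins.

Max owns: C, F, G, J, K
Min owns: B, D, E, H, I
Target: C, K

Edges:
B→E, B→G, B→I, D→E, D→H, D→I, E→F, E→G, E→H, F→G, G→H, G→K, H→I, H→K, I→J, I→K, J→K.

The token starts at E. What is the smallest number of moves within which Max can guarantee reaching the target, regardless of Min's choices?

4

A0 = {C, K}
A1: add {G, J} — G (Max) has G→K; J (Max) has J→K.
A2: add {F, I} — F (Max) has F→G; I (Min): all of {J, K} already in.
A3: add {H} — H (Min): all of {I, K} already in.
A4: add {E} — E (Min): all of {F, G, H} already in.
E enters the attractor at level 4, so Max can force the target in 4 moves from there.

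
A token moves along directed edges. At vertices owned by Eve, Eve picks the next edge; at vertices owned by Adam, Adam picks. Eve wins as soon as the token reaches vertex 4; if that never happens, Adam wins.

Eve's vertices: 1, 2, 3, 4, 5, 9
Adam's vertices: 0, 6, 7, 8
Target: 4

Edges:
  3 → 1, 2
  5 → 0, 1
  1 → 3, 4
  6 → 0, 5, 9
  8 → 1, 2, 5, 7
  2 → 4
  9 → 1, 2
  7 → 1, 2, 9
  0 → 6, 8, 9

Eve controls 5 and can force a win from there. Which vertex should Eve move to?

A0 = {4}
A1: add {1, 2} — 1 (Eve) has 1→4; 2 (Eve) has 2→4.
A2: add {3, 5, 9} — 3 (Eve) has 3→1; 5 (Eve) has 5→1; 9 (Eve) has 9→1.
A3: add {7} — 7 (Adam): all of {1, 2, 9} already in.
A4: add {8} — 8 (Adam): all of {1, 2, 5, 7} already in.
A5 = A4; e.g. 0 (Adam) can still go to 6. Fixed point.
From 5, successor 1 is in the attractor (rank 1); the other successor 0 is not.

1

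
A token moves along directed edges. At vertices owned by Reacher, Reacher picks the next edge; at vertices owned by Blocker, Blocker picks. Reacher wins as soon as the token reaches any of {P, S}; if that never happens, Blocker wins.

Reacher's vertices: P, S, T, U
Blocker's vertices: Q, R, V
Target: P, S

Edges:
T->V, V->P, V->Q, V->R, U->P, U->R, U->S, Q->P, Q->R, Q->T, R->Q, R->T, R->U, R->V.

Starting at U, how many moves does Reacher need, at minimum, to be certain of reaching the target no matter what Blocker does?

A0 = {P, S}
A1: add {U} — U (Reacher) has U→P.
A2 = A1; e.g. Q (Blocker) can still go to R. Fixed point.
U enters the attractor at level 1, so Reacher can force the target in 1 move from there.

1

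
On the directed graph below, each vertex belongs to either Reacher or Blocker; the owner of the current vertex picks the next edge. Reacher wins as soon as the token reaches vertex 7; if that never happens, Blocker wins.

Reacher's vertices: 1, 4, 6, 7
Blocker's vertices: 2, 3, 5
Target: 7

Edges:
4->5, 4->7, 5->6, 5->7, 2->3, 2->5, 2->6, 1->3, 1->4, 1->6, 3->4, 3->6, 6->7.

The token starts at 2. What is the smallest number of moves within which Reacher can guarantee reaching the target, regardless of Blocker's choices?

3

A0 = {7}
A1: add {4, 6} — 4 (Reacher) has 4→7; 6 (Reacher) has 6→7.
A2: add {1, 3, 5} — 1 (Reacher) has 1→4; 3 (Blocker): all of {4, 6} already in; 5 (Blocker): all of {6, 7} already in.
A3: add {2} — 2 (Blocker): all of {3, 5, 6} already in.
A3 = all vertices. Fixed point.
2 enters the attractor at level 3, so Reacher can force the target in 3 moves from there.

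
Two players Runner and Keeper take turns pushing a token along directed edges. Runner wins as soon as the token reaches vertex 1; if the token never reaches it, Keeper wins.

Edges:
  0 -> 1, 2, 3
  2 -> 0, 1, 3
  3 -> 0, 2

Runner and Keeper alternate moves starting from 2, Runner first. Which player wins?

Runner

Track states (vertex, player-to-move).
A0 = {(1,Runner), (1,Keeper)}
A1: add {(0,Runner), (2,Runner)}.
(2,Runner) ∈ A1 ⇒ Runner forces the target.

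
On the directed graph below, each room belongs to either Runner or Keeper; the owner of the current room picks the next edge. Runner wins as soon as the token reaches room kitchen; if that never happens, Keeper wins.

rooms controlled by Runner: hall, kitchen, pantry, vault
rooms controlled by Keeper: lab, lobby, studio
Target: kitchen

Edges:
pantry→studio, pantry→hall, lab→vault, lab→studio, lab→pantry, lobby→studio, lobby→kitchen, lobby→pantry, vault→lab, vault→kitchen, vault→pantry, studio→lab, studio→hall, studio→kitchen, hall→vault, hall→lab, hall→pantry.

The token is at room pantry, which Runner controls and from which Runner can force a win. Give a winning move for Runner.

hall

A0 = {kitchen}
A1: add {vault} — vault (Runner) has vault→kitchen.
A2: add {hall} — hall (Runner) has hall→vault.
A3: add {pantry} — pantry (Runner) has pantry→hall.
A4 = A3; e.g. studio (Keeper) can still go to lab. Fixed point.
From pantry, successor hall is in the attractor (rank 2); the other successor studio is not.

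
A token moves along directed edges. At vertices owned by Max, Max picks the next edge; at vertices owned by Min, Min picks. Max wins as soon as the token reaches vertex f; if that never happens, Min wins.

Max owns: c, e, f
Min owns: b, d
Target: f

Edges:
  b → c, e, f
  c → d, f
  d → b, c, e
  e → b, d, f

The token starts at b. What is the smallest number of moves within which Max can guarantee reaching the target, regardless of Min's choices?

A0 = {f}
A1: add {c, e} — c (Max) has c→f; e (Max) has e→f.
A2: add {b} — b (Min): all of {c, e, f} already in.
b enters the attractor at level 2, so Max can force the target in 2 moves from there.

2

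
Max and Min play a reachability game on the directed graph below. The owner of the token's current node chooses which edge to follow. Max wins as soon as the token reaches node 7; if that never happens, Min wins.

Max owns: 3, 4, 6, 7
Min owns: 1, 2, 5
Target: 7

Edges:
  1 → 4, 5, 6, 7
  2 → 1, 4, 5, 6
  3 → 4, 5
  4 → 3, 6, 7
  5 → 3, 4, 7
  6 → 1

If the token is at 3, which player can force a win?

Max

A0 = {7}
A1: add {4} — 4 (Max) has 4→7.
A2: add {3} — 3 (Max) has 3→4.
3 ∈ A2, so Max can force the target.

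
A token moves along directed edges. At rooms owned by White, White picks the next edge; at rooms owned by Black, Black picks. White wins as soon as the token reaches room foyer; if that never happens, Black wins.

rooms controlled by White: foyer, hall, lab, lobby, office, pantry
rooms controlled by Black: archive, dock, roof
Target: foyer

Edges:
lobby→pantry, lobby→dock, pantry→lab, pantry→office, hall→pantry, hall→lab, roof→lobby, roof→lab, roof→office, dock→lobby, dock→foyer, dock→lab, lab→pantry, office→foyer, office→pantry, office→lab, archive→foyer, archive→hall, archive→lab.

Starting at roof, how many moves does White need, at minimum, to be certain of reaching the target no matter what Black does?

A0 = {foyer}
A1: add {office} — office (White) has office→foyer.
A2: add {pantry} — pantry (White) has pantry→office.
A3: add {hall, lab, lobby} — lobby (White) has lobby→pantry; hall (White) has hall→pantry; lab (White) has lab→pantry.
A4: add {archive, dock, roof} — roof (Black): all of {lobby, lab, office} already in; dock (Black): all of {lobby, foyer, lab} already in; archive (Black): all of {foyer, hall, lab} already in.
A4 = all vertices. Fixed point.
roof enters the attractor at level 4, so White can force the target in 4 moves from there.

4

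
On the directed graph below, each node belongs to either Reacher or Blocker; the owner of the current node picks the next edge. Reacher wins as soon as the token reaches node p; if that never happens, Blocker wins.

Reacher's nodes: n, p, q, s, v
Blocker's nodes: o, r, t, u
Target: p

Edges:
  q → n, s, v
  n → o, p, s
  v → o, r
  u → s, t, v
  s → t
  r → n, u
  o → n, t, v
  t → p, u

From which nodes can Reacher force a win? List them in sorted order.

n, p, q

A0 = {p}
A1: add {n} — n (Reacher) has n→p.
A2: add {q} — q (Reacher) has q→n.
A3 = A2; e.g. o (Blocker) can still go to t. Fixed point.
Reacher's winning region = {n, p, q}.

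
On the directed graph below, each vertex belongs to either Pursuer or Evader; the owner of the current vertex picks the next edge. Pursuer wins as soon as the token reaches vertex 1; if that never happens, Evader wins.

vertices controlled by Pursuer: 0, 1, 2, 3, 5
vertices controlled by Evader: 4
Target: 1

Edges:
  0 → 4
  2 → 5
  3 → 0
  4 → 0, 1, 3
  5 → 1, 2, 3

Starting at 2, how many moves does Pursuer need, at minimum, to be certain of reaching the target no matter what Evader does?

2

A0 = {1}
A1: add {5} — 5 (Pursuer) has 5→1.
A2: add {2} — 2 (Pursuer) has 2→5.
A3 = A2; e.g. 0 (Pursuer) has no edge into A2. Fixed point.
2 enters the attractor at level 2, so Pursuer can force the target in 2 moves from there.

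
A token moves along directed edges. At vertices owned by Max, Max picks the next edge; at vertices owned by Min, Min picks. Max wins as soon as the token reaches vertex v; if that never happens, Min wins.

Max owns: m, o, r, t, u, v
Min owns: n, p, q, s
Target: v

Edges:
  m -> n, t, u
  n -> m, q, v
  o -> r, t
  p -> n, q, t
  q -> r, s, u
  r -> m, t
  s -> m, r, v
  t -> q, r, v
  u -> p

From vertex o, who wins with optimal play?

A0 = {v}
A1: add {t} — t (Max) has t→v.
A2: add {m, o, r} — m (Max) has m→t; o (Max) has o→t; r (Max) has r→t.
o ∈ A2, so Max can force the target.

Max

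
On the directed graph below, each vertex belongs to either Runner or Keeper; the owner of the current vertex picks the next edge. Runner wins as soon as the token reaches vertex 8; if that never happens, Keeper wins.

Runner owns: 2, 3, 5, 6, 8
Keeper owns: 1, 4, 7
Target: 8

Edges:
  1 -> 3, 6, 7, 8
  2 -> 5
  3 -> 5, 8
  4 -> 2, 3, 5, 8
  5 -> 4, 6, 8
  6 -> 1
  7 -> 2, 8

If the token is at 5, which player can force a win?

Runner

A0 = {8}
A1: add {3, 5} — 3 (Runner) has 3→8; 5 (Runner) has 5→8.
5 ∈ A1, so Runner can force the target.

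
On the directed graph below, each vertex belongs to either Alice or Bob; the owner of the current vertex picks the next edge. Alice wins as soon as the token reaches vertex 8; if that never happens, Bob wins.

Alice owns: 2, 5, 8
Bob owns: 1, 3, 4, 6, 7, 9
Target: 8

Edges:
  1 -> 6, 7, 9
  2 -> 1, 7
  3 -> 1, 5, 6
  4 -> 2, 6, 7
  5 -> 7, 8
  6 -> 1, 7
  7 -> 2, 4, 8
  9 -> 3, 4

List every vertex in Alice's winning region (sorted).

A0 = {8}
A1: add {5} — 5 (Alice) has 5→8.
A2 = A1; e.g. 1 (Bob) can still go to 6. Fixed point.
Alice's winning region = {5, 8}.

5, 8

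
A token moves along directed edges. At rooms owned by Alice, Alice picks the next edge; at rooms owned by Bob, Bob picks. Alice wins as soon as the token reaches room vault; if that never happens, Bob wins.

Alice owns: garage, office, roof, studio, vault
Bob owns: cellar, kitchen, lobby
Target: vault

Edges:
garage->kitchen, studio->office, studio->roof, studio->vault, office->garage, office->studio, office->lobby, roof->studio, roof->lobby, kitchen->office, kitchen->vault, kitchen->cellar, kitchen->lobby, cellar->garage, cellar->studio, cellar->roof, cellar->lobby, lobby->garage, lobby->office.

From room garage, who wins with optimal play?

A0 = {vault}
A1: add {studio} — studio (Alice) has studio→vault.
A2: add {office, roof} — office (Alice) has office→studio; roof (Alice) has roof→studio.
A3 = A2; e.g. garage (Alice) has no edge into A2. Fixed point.
garage never enters the attractor, so Bob can avoid the target forever.

Bob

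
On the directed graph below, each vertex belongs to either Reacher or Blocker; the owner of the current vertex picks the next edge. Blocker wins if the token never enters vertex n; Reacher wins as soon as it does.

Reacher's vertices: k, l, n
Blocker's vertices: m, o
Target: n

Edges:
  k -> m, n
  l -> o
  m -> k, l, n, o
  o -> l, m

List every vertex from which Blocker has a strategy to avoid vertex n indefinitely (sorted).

A0 = {n}
A1: add {k} — k (Reacher) has k→n.
A2 = A1; e.g. l (Reacher) has no edge into A1. Fixed point.
Reacher's attractor = {k, n}; Blocker avoids the target exactly from the complement.

l, m, o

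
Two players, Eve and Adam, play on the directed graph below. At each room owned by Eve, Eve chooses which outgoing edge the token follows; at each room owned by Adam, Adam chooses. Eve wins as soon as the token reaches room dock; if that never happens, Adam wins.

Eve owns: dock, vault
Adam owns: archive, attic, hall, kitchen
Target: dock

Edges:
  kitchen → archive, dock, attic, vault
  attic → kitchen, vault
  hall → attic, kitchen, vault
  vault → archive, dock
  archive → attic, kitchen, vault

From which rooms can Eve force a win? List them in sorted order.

dock, vault

A0 = {dock}
A1: add {vault} — vault (Eve) has vault→dock.
A2 = A1; e.g. archive (Adam) can still go to attic. Fixed point.
Eve's winning region = {dock, vault}.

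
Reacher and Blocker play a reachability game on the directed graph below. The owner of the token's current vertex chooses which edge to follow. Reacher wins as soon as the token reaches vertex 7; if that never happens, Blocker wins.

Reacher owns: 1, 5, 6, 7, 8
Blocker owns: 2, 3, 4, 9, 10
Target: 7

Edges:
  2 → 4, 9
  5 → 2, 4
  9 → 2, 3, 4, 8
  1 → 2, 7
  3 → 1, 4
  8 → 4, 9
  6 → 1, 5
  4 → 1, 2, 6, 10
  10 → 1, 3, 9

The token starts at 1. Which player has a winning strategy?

Reacher

A0 = {7}
A1: add {1} — 1 (Reacher) has 1→7.
1 ∈ A1, so Reacher can force the target.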